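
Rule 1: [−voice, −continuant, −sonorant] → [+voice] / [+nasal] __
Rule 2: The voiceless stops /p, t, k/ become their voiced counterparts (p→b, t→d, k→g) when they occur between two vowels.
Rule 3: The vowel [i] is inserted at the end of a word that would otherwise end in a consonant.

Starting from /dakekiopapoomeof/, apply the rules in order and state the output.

dagegiobaboomeofi

Rule 1 (post-nasal voicing): no segment meets the environment; /dakekiopapoomeof/ is unchanged.
Rule 2 (intervocalic voicing): /k/ is a voiceless stop between vowels /a/ and /e/, so it voices to [g]. /k/ is a voiceless stop between vowels /e/ and /i/, so it voices to [g]. /p/ is a voiceless stop between vowels /o/ and /a/, so it voices to [b]. /p/ is a voiceless stop between vowels /a/ and /o/, so it voices to [b]. /dakekiopapoomeof/ → dagegiobaboomeof.
Rule 3 (final i-epenthesis): the form ends in the consonant /f/, so [i] is inserted word-finally. /dagegiobaboomeof/ → dagegiobaboomeofi.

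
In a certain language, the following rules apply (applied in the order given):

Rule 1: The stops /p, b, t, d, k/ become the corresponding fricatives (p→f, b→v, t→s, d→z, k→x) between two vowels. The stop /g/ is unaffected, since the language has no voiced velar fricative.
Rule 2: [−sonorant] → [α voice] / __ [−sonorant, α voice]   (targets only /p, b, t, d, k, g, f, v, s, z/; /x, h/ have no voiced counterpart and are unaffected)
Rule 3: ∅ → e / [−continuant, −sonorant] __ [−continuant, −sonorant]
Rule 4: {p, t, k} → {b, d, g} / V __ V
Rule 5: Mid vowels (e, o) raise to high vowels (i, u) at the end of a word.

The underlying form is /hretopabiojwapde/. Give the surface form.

hresofaviojwabedi

Rule 1 (intervocalic spirantization): /t/ is a stop between vowels /e/ and /o/, so it spirantizes to the fricative [s]. /p/ is a stop between vowels /o/ and /a/, so it spirantizes to the fricative [f]. /b/ is a stop between vowels /a/ and /i/, so it spirantizes to the fricative [v]. /hretopabiojwapde/ → hresofaviojwapde.
Rule 2 (regressive voicing assimilation): /p/ precedes the voiced obstruent /d/, so it voices to [b] by assimilation. /hresofaviojwapde/ → hresofaviojwabde.
Rule 3 (stop-cluster e-epenthesis): /b/ and /d/ form a stop–stop cluster, so [e] is inserted between them. /hresofaviojwabde/ → hresofaviojwabede.
Rule 4 (intervocalic voicing): no segment meets the environment; /hresofaviojwabede/ is unchanged.
Rule 5 (final vowel raising): /e/ is a mid vowel in word-final position, so it raises to [i]. /hresofaviojwabede/ → hresofaviojwabedi.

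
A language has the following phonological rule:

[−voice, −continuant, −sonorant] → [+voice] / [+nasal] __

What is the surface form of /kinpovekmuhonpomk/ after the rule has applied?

kinbovekmuhonbomg

/p/ is a voiceless stop immediately after the nasal /n/, so it voices to [b].
/p/ is a voiceless stop immediately after the nasal /n/, so it voices to [b].
/k/ is a voiceless stop immediately after the nasal /m/, so it voices to [g].
The other instances of /k/ do not occur in the required environment and remain unchanged.
Surface form: [kinbovekmuhonbomg].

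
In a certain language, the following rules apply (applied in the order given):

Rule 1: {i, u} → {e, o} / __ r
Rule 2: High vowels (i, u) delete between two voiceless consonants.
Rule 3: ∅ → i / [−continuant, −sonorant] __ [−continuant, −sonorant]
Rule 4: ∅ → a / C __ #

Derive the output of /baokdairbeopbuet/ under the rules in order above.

Rule 1 (pre-rhotic lowering): /i/ is a high vowel immediately before /r/, so it lowers to [e]. /baokdairbeopbuet/ → baokdaerbeopbuet.
Rule 2 (high vowel syncope): no segment meets the environment; /baokdaerbeopbuet/ is unchanged.
Rule 3 (stop-cluster i-epenthesis): /k/ and /d/ form a stop–stop cluster, so [i] is inserted between them. /p/ and /b/ form a stop–stop cluster, so [i] is inserted between them. /baokdaerbeopbuet/ → baokidaerbeopibuet.
Rule 4 (final a-epenthesis): the form ends in the consonant /t/, so [a] is inserted word-finally. /baokidaerbeopibuet/ → baokidaerbeopibueta.

baokidaerbeopibueta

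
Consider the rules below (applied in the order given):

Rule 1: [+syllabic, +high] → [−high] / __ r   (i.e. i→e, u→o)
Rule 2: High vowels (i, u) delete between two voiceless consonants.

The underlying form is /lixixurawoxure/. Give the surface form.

lixxorawoxore

Rule 1 (pre-rhotic lowering): /u/ is a high vowel immediately before /r/, so it lowers to [o]. /u/ is a high vowel immediately before /r/, so it lowers to [o]. /lixixurawoxure/ → lixixorawoxore.
Rule 2 (high vowel syncope): /i/ is a high vowel flanked by voiceless consonants /x/ and /x/, so it deletes. /lixixorawoxore/ → lixxorawoxore.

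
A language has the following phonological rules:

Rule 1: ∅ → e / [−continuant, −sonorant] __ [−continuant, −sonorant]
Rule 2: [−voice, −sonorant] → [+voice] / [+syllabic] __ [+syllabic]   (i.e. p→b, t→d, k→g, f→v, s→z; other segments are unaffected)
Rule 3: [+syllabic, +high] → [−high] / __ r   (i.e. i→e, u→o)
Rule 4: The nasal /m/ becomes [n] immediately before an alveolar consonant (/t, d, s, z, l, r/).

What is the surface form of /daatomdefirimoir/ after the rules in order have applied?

daadondeverimoer

Rule 1 (stop-cluster e-epenthesis): no segment meets the environment; /daatomdefirimoir/ is unchanged.
Rule 2 (intervocalic voicing): /t/ is a voiceless obstruent between vowels /a/ and /o/, so it voices to [d]. /f/ is a voiceless obstruent between vowels /e/ and /i/, so it voices to [v]. /daatomdefirimoir/ → daadomdevirimoir.
Rule 3 (pre-rhotic lowering): /i/ is a high vowel immediately before /r/, so it lowers to [e]. /i/ is a high vowel immediately before /r/, so it lowers to [e]. /daadomdevirimoir/ → daadomdeverimoer.
Rule 4 (nasal place assimilation): /m/ precedes the alveolar consonant /d/, so it assimilates in place to [n]. /daadomdeverimoer/ → daadondeverimoer.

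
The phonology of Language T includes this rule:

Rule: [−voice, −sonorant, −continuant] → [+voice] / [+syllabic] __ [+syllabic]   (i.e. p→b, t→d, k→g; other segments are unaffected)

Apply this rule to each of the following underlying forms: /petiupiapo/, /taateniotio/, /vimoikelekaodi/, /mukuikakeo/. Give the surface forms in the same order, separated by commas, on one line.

pediubiabo, taadeniodio, vimoigelegaodi, muguigageo

/petiupiapo/: /t/ is a voiceless stop between vowels /e/ and /i/, so it voices to [d]. /p/ is a voiceless stop between vowels /u/ and /i/, so it voices to [b]. /p/ is a voiceless stop between vowels /a/ and /o/, so it voices to [b]. → [pediubiabo].
/taateniotio/: /t/ is a voiceless stop between vowels /a/ and /e/, so it voices to [d]. /t/ is a voiceless stop between vowels /o/ and /i/, so it voices to [d]. → [taadeniodio].
/vimoikelekaodi/: /k/ is a voiceless stop between vowels /i/ and /e/, so it voices to [g]. /k/ is a voiceless stop between vowels /e/ and /a/, so it voices to [g]. → [vimoigelegaodi].
/mukuikakeo/: /k/ is a voiceless stop between vowels /u/ and /u/, so it voices to [g]. /k/ is a voiceless stop between vowels /i/ and /a/, so it voices to [g]. /k/ is a voiceless stop between vowels /a/ and /e/, so it voices to [g]. → [muguigageo].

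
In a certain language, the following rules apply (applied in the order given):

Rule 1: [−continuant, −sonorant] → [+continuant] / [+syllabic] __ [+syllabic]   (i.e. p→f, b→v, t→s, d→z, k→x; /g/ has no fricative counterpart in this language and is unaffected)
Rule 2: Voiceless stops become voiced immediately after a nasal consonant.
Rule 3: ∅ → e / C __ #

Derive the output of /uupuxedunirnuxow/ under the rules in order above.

uufuxezunirnuxowe

Rule 1 (intervocalic spirantization): /p/ is a stop between vowels /u/ and /u/, so it spirantizes to the fricative [f]. /d/ is a stop between vowels /e/ and /u/, so it spirantizes to the fricative [z]. /uupuxedunirnuxow/ → uufuxezunirnuxow.
Rule 2 (post-nasal voicing): no segment meets the environment; /uufuxezunirnuxow/ is unchanged.
Rule 3 (final e-epenthesis): the form ends in the consonant /w/, so [e] is inserted word-finally. /uufuxezunirnuxow/ → uufuxezunirnuxowe.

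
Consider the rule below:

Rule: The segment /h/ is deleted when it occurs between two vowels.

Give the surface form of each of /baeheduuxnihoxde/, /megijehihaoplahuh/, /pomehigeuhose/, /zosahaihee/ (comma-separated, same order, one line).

/baeheduuxnihoxde/: /h/ occurs between vowels /e/ and /e/, so it deletes. /h/ occurs between vowels /i/ and /o/, so it deletes. → [baeeduuxnioxde].
/megijehihaoplahuh/: /h/ occurs between vowels /e/ and /i/, so it deletes. /h/ occurs between vowels /i/ and /a/, so it deletes. /h/ occurs between vowels /a/ and /u/, so it deletes. → [megijeiaoplauh].
/pomehigeuhose/: /h/ occurs between vowels /e/ and /i/, so it deletes. /h/ occurs between vowels /u/ and /o/, so it deletes. → [pomeigeuose].
/zosahaihee/: /h/ occurs between vowels /a/ and /a/, so it deletes. /h/ occurs between vowels /i/ and /e/, so it deletes. → [zosaaiee].

baeeduuxnioxde, megijeiaoplauh, pomeigeuose, zosaaiee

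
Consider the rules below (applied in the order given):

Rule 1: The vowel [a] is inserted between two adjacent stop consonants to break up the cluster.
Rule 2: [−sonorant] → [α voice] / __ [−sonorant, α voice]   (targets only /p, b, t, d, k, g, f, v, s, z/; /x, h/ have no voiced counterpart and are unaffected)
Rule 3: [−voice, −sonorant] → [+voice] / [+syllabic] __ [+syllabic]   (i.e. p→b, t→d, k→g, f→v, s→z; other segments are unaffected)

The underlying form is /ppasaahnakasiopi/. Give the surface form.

Rule 1 (stop-cluster a-epenthesis): /p/ and /p/ form a stop–stop cluster, so [a] is inserted between them. /ppasaahnakasiopi/ → papasaahnakasiopi.
Rule 2 (regressive voicing assimilation): no segment meets the environment; /papasaahnakasiopi/ is unchanged.
Rule 3 (intervocalic voicing): /p/ is a voiceless obstruent between vowels /a/ and /a/, so it voices to [b]. /s/ is a voiceless obstruent between vowels /a/ and /a/, so it voices to [z]. /k/ is a voiceless obstruent between vowels /a/ and /a/, so it voices to [g]. /s/ is a voiceless obstruent between vowels /a/ and /i/, so it voices to [z]. /p/ is a voiceless obstruent between vowels /o/ and /i/, so it voices to [b]. /papasaahnakasiopi/ → pabazaahnagaziobi.

pabazaahnagaziobi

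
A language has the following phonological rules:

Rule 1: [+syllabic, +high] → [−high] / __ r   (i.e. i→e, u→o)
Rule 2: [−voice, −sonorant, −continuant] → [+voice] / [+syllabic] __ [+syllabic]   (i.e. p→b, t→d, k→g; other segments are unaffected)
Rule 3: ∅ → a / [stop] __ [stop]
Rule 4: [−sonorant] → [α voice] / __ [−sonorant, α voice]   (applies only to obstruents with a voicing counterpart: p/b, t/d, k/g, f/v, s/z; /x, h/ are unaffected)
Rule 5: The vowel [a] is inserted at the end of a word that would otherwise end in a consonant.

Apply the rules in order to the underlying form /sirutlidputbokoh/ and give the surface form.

Rule 1 (pre-rhotic lowering): /i/ is a high vowel immediately before /r/, so it lowers to [e]. /sirutlidputbokoh/ → serutlidputbokoh.
Rule 2 (intervocalic voicing): /k/ is a voiceless stop between vowels /o/ and /o/, so it voices to [g]. /serutlidputbokoh/ → serutlidputbogoh.
Rule 3 (stop-cluster a-epenthesis): /d/ and /p/ form a stop–stop cluster, so [a] is inserted between them. /t/ and /b/ form a stop–stop cluster, so [a] is inserted between them. /serutlidputbogoh/ → serutlidaputabogoh.
Rule 4 (regressive voicing assimilation): no segment meets the environment; /serutlidaputabogoh/ is unchanged.
Rule 5 (final a-epenthesis): the form ends in the consonant /h/, so [a] is inserted word-finally. /serutlidaputabogoh/ → serutlidaputabogoha.

serutlidaputabogoha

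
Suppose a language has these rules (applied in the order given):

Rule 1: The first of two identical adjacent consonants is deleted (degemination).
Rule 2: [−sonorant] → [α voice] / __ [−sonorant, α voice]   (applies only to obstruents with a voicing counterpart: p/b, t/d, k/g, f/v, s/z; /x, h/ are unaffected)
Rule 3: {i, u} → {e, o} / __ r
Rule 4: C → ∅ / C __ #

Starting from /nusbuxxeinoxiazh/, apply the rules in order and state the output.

nuzbuxeinoxias

Rule 1 (degemination): /xx/ is a geminate; the first /x/ deletes. /nusbuxxeinoxiazh/ → nusbuxeinoxiazh.
Rule 2 (regressive voicing assimilation): /s/ precedes the voiced obstruent /b/, so it voices to [z] by assimilation. /z/ precedes the voiceless obstruent /h/, so it devoices to [s] by assimilation. /nusbuxeinoxiazh/ → nuzbuxeinoxiash.
Rule 3 (pre-rhotic lowering): no segment meets the environment; /nuzbuxeinoxiash/ is unchanged.
Rule 4 (final cluster simplification): /h/ is the second consonant of a word-final cluster /sh/, so it deletes. /nuzbuxeinoxiash/ → nuzbuxeinoxias.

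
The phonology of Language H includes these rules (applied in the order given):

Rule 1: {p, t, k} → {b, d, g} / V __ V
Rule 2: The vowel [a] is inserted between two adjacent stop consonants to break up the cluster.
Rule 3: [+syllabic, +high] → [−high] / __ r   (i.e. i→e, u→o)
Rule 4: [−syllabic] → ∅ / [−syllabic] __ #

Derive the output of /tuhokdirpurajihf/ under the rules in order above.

Rule 1 (intervocalic voicing): no segment meets the environment; /tuhokdirpurajihf/ is unchanged.
Rule 2 (stop-cluster a-epenthesis): /k/ and /d/ form a stop–stop cluster, so [a] is inserted between them. /tuhokdirpurajihf/ → tuhokadirpurajihf.
Rule 3 (pre-rhotic lowering): /i/ is a high vowel immediately before /r/, so it lowers to [e]. /u/ is a high vowel immediately before /r/, so it lowers to [o]. /tuhokadirpurajihf/ → tuhokaderporajihf.
Rule 4 (final cluster simplification): /f/ is the second consonant of a word-final cluster /hf/, so it deletes. /tuhokaderporajihf/ → tuhokaderporajih.

tuhokaderporajih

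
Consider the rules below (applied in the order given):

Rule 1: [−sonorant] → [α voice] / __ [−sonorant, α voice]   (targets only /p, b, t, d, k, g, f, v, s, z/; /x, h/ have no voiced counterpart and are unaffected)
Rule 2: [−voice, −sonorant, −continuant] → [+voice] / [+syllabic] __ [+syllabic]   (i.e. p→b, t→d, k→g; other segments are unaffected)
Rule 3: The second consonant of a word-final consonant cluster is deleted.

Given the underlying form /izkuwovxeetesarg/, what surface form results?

Rule 1 (regressive voicing assimilation): /z/ precedes the voiceless obstruent /k/, so it devoices to [s] by assimilation. /v/ precedes the voiceless obstruent /x/, so it devoices to [f] by assimilation. /izkuwovxeetesarg/ → iskuwofxeetesarg.
Rule 2 (intervocalic voicing): /t/ is a voiceless stop between vowels /e/ and /e/, so it voices to [d]. /iskuwofxeetesarg/ → iskuwofxeedesarg.
Rule 3 (final cluster simplification): /g/ is the second consonant of a word-final cluster /rg/, so it deletes. /iskuwofxeedesarg/ → iskuwofxeedesar.

iskuwofxeedesar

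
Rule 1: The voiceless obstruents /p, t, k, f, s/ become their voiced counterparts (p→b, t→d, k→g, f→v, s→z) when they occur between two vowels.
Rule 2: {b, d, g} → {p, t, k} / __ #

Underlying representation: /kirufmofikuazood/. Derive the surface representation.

Rule 1 (intervocalic voicing): /f/ is a voiceless obstruent between vowels /o/ and /i/, so it voices to [v]. /k/ is a voiceless obstruent between vowels /i/ and /u/, so it voices to [g]. /kirufmofikuazood/ → kirufmoviguazood.
Rule 2 (final devoicing): /d/ is a voiced stop in word-final position, so it devoices to [t]. /kirufmoviguazood/ → kirufmoviguazoot.

kirufmoviguazoot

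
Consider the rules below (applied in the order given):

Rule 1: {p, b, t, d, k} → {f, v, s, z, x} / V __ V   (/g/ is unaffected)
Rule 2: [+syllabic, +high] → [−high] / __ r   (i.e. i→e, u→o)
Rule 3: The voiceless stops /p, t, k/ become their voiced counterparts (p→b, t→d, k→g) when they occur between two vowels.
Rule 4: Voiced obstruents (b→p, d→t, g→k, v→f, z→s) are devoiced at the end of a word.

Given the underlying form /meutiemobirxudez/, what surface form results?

Rule 1 (intervocalic spirantization): /t/ is a stop between vowels /u/ and /i/, so it spirantizes to the fricative [s]. /b/ is a stop between vowels /o/ and /i/, so it spirantizes to the fricative [v]. /d/ is a stop between vowels /u/ and /e/, so it spirantizes to the fricative [z]. /meutiemobirxudez/ → meusiemovirxuzez.
Rule 2 (pre-rhotic lowering): /i/ is a high vowel immediately before /r/, so it lowers to [e]. /meusiemovirxuzez/ → meusiemoverxuzez.
Rule 3 (intervocalic voicing): no segment meets the environment; /meusiemoverxuzez/ is unchanged.
Rule 4 (final devoicing): /z/ is a voiced obstruent in word-final position, so it devoices to [s]. /meusiemoverxuzez/ → meusiemoverxuzes.

meusiemoverxuzes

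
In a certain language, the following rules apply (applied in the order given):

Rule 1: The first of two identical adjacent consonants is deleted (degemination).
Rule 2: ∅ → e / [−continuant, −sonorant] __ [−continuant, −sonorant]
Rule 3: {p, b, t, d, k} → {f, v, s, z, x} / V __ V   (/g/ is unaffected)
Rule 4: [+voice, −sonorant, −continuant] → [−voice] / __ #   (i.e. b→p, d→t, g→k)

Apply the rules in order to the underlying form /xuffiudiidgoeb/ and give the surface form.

xufiuziizegoep

Rule 1 (degemination): /ff/ is a geminate; the first /f/ deletes. /xuffiudiidgoeb/ → xufiudiidgoeb.
Rule 2 (stop-cluster e-epenthesis): /d/ and /g/ form a stop–stop cluster, so [e] is inserted between them. /xufiudiidgoeb/ → xufiudiidegoeb.
Rule 3 (intervocalic spirantization): /d/ is a stop between vowels /u/ and /i/, so it spirantizes to the fricative [z]. /d/ is a stop between vowels /i/ and /e/, so it spirantizes to the fricative [z]. /xufiudiidegoeb/ → xufiuziizegoeb.
Rule 4 (final devoicing): /b/ is a voiced stop in word-final position, so it devoices to [p]. /xufiuziizegoeb/ → xufiuziizegoep.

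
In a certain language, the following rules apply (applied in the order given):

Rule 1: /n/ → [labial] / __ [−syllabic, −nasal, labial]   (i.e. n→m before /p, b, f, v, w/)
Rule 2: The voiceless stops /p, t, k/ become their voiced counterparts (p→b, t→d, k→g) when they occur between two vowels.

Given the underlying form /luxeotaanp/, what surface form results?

luxeodaamp

Rule 1 (nasal place assimilation): /n/ precedes the labial consonant /p/, so it assimilates in place to [m]. /luxeotaanp/ → luxeotaamp.
Rule 2 (intervocalic voicing): /t/ is a voiceless stop between vowels /o/ and /a/, so it voices to [d]. /luxeotaamp/ → luxeodaamp.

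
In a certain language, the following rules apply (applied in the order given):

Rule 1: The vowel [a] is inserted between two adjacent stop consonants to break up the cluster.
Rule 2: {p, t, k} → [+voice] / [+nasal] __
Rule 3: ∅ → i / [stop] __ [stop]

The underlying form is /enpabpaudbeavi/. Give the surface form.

enbabapaudabeavi

Rule 1 (stop-cluster a-epenthesis): /b/ and /p/ form a stop–stop cluster, so [a] is inserted between them. /d/ and /b/ form a stop–stop cluster, so [a] is inserted between them. /enpabpaudbeavi/ → enpabapaudabeavi.
Rule 2 (post-nasal voicing): /p/ is a voiceless stop immediately after the nasal /n/, so it voices to [b]. /enpabapaudabeavi/ → enbabapaudabeavi.
Rule 3 (stop-cluster i-epenthesis): no segment meets the environment; /enbabapaudabeavi/ is unchanged.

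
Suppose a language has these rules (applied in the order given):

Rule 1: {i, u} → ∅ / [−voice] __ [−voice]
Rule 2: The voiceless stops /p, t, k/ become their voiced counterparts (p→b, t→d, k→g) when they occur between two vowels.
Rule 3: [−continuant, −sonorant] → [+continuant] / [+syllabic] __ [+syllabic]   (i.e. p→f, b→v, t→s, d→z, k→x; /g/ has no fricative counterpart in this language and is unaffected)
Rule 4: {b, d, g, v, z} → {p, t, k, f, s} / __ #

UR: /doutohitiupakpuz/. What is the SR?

douzohtiuvakpus

Rule 1 (high vowel syncope): /i/ is a high vowel flanked by voiceless consonants /h/ and /t/, so it deletes. /doutohitiupakpuz/ → doutohtiupakpuz.
Rule 2 (intervocalic voicing): /t/ is a voiceless stop between vowels /u/ and /o/, so it voices to [d]. /p/ is a voiceless stop between vowels /u/ and /a/, so it voices to [b]. /doutohtiupakpuz/ → doudohtiubakpuz.
Rule 3 (intervocalic spirantization): /d/ is a stop between vowels /u/ and /o/, so it spirantizes to the fricative [z]. /b/ is a stop between vowels /u/ and /a/, so it spirantizes to the fricative [v]. /doudohtiubakpuz/ → douzohtiuvakpuz.
Rule 4 (final devoicing): /z/ is a voiced obstruent in word-final position, so it devoices to [s]. /douzohtiuvakpuz/ → douzohtiuvakpus.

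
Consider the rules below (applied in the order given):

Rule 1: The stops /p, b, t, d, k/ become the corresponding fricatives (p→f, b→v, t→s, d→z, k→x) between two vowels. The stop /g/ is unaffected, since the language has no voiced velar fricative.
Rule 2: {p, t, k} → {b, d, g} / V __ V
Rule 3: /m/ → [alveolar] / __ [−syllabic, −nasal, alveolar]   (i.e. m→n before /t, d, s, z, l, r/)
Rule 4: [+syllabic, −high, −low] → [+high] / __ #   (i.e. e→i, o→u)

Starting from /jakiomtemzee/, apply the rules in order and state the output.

Rule 1 (intervocalic spirantization): /k/ is a stop between vowels /a/ and /i/, so it spirantizes to the fricative [x]. /jakiomtemzee/ → jaxiomtemzee.
Rule 2 (intervocalic voicing): no segment meets the environment; /jaxiomtemzee/ is unchanged.
Rule 3 (nasal place assimilation): /m/ precedes the alveolar consonant /t/, so it assimilates in place to [n]. /m/ precedes the alveolar consonant /z/, so it assimilates in place to [n]. /jaxiomtemzee/ → jaxiontenzee.
Rule 4 (final vowel raising): /e/ is a mid vowel in word-final position, so it raises to [i]. /jaxiontenzee/ → jaxiontenzei.

jaxiontenzei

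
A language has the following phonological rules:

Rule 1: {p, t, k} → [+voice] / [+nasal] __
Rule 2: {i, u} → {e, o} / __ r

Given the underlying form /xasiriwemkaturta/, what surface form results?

Rule 1 (post-nasal voicing): /k/ is a voiceless stop immediately after the nasal /m/, so it voices to [g]. /xasiriwemkaturta/ → xasiriwemgaturta.
Rule 2 (pre-rhotic lowering): /i/ is a high vowel immediately before /r/, so it lowers to [e]. /u/ is a high vowel immediately before /r/, so it lowers to [o]. /xasiriwemgaturta/ → xaseriwemgatorta.

xaseriwemgatorta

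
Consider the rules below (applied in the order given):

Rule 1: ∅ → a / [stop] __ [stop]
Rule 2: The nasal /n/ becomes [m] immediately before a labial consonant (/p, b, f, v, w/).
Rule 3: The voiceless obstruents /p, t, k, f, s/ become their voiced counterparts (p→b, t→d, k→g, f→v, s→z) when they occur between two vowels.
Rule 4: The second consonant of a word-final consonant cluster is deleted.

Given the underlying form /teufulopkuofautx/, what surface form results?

teuvulobaguovaut

Rule 1 (stop-cluster a-epenthesis): /p/ and /k/ form a stop–stop cluster, so [a] is inserted between them. /teufulopkuofautx/ → teufulopakuofautx.
Rule 2 (nasal place assimilation): no segment meets the environment; /teufulopakuofautx/ is unchanged.
Rule 3 (intervocalic voicing): /f/ is a voiceless obstruent between vowels /u/ and /u/, so it voices to [v]. /p/ is a voiceless obstruent between vowels /o/ and /a/, so it voices to [b]. /k/ is a voiceless obstruent between vowels /a/ and /u/, so it voices to [g]. /f/ is a voiceless obstruent between vowels /o/ and /a/, so it voices to [v]. /teufulopakuofautx/ → teuvulobaguovautx.
Rule 4 (final cluster simplification): /x/ is the second consonant of a word-final cluster /tx/, so it deletes. /teuvulobaguovautx/ → teuvulobaguovaut.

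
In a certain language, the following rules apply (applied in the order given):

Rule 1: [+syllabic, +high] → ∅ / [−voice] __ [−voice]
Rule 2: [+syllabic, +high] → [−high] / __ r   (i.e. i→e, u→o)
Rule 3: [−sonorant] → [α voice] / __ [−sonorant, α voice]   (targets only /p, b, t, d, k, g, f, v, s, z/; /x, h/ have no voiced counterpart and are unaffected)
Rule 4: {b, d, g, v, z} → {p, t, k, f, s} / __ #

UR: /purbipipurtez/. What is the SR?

porbipportes

Rule 1 (high vowel syncope): /i/ is a high vowel flanked by voiceless consonants /p/ and /p/, so it deletes. /purbipipurtez/ → purbippurtez.
Rule 2 (pre-rhotic lowering): /u/ is a high vowel immediately before /r/, so it lowers to [o]. /u/ is a high vowel immediately before /r/, so it lowers to [o]. /purbippurtez/ → porbipportez.
Rule 3 (regressive voicing assimilation): no segment meets the environment; /porbipportez/ is unchanged.
Rule 4 (final devoicing): /z/ is a voiced obstruent in word-final position, so it devoices to [s]. /porbipportez/ → porbipportes.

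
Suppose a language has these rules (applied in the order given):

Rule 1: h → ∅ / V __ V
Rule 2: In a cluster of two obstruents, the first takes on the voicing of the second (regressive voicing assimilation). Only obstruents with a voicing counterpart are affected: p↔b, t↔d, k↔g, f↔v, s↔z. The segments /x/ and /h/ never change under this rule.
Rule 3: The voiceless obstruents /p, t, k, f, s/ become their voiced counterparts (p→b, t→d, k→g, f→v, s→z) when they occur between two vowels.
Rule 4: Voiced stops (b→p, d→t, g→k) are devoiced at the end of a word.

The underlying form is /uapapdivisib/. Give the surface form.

Rule 1 (intervocalic h-deletion): no segment meets the environment; /uapapdivisib/ is unchanged.
Rule 2 (regressive voicing assimilation): /p/ precedes the voiced obstruent /d/, so it voices to [b] by assimilation. /uapapdivisib/ → uapabdivisib.
Rule 3 (intervocalic voicing): /p/ is a voiceless obstruent between vowels /a/ and /a/, so it voices to [b]. /s/ is a voiceless obstruent between vowels /i/ and /i/, so it voices to [z]. /uapabdivisib/ → uababdivizib.
Rule 4 (final devoicing): /b/ is a voiced stop in word-final position, so it devoices to [p]. /uababdivizib/ → uababdivizip.

uababdivizip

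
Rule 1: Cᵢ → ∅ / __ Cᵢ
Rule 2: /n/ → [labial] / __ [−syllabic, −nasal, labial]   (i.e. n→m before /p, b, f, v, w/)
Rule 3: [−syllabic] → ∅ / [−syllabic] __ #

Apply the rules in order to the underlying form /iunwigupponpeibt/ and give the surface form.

iumwigupompeib

Rule 1 (degemination): /pp/ is a geminate; the first /p/ deletes. /iunwigupponpeibt/ → iunwiguponpeibt.
Rule 2 (nasal place assimilation): /n/ precedes the labial consonant /w/, so it assimilates in place to [m]. /n/ precedes the labial consonant /p/, so it assimilates in place to [m]. /iunwiguponpeibt/ → iumwigupompeibt.
Rule 3 (final cluster simplification): /t/ is the second consonant of a word-final cluster /bt/, so it deletes. /iumwigupompeibt/ → iumwigupompeib.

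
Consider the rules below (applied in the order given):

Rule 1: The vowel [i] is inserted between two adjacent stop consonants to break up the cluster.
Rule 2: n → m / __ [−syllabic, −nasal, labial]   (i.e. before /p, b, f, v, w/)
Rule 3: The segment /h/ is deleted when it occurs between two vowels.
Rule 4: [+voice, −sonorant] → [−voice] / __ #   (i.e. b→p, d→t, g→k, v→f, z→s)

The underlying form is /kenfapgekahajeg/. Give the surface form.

Rule 1 (stop-cluster i-epenthesis): /p/ and /g/ form a stop–stop cluster, so [i] is inserted between them. /kenfapgekahajeg/ → kenfapigekahajeg.
Rule 2 (nasal place assimilation): /n/ precedes the labial consonant /f/, so it assimilates in place to [m]. /kenfapigekahajeg/ → kemfapigekahajeg.
Rule 3 (intervocalic h-deletion): /h/ occurs between vowels /a/ and /a/, so it deletes. /kemfapigekahajeg/ → kemfapigekaajeg.
Rule 4 (final devoicing): /g/ is a voiced obstruent in word-final position, so it devoices to [k]. /kemfapigekaajeg/ → kemfapigekaajek.

kemfapigekaajek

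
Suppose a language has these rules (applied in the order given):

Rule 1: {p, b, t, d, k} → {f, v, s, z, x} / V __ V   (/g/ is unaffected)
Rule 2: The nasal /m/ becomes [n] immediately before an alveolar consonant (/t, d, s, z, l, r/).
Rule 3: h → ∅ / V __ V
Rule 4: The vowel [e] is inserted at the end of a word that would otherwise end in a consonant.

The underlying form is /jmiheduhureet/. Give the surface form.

Rule 1 (intervocalic spirantization): /d/ is a stop between vowels /e/ and /u/, so it spirantizes to the fricative [z]. /jmiheduhureet/ → jmihezuhureet.
Rule 2 (nasal place assimilation): no segment meets the environment; /jmihezuhureet/ is unchanged.
Rule 3 (intervocalic h-deletion): /h/ occurs between vowels /i/ and /e/, so it deletes. /h/ occurs between vowels /u/ and /u/, so it deletes. /jmihezuhureet/ → jmiezuureet.
Rule 4 (final e-epenthesis): the form ends in the consonant /t/, so [e] is inserted word-finally. /jmiezuureet/ → jmiezuureete.

jmiezuureete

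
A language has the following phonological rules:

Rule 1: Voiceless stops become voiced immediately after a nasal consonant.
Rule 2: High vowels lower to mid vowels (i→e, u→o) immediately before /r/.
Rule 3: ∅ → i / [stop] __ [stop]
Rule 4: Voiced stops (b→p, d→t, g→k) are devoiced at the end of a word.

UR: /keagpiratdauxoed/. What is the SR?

keagiperatidauxoet

Rule 1 (post-nasal voicing): no segment meets the environment; /keagpiratdauxoed/ is unchanged.
Rule 2 (pre-rhotic lowering): /i/ is a high vowel immediately before /r/, so it lowers to [e]. /keagpiratdauxoed/ → keagperatdauxoed.
Rule 3 (stop-cluster i-epenthesis): /g/ and /p/ form a stop–stop cluster, so [i] is inserted between them. /t/ and /d/ form a stop–stop cluster, so [i] is inserted between them. /keagperatdauxoed/ → keagiperatidauxoed.
Rule 4 (final devoicing): /d/ is a voiced stop in word-final position, so it devoices to [t]. /keagiperatidauxoed/ → keagiperatidauxoet.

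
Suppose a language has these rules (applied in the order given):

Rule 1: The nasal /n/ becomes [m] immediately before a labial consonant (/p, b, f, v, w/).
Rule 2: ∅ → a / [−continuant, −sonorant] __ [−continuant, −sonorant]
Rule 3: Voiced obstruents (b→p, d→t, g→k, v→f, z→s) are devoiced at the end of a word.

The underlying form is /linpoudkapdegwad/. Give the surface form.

limpoudakapadegwat

Rule 1 (nasal place assimilation): /n/ precedes the labial consonant /p/, so it assimilates in place to [m]. /linpoudkapdegwad/ → limpoudkapdegwad.
Rule 2 (stop-cluster a-epenthesis): /d/ and /k/ form a stop–stop cluster, so [a] is inserted between them. /p/ and /d/ form a stop–stop cluster, so [a] is inserted between them. /limpoudkapdegwad/ → limpoudakapadegwad.
Rule 3 (final devoicing): /d/ is a voiced obstruent in word-final position, so it devoices to [t]. /limpoudakapadegwad/ → limpoudakapadegwat.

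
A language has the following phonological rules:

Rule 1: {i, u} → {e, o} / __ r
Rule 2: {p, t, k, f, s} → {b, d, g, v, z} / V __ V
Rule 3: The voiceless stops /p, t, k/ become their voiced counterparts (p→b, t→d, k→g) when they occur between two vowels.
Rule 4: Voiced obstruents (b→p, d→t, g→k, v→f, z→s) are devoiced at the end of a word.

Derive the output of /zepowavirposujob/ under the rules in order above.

zebowaverpozujop

Rule 1 (pre-rhotic lowering): /i/ is a high vowel immediately before /r/, so it lowers to [e]. /zepowavirposujob/ → zepowaverposujob.
Rule 2 (intervocalic voicing): /p/ is a voiceless obstruent between vowels /e/ and /o/, so it voices to [b]. /s/ is a voiceless obstruent between vowels /o/ and /u/, so it voices to [z]. /zepowaverposujob/ → zebowaverpozujob.
Rule 3 (intervocalic voicing): no segment meets the environment; /zebowaverpozujob/ is unchanged.
Rule 4 (final devoicing): /b/ is a voiced obstruent in word-final position, so it devoices to [p]. /zebowaverpozujob/ → zebowaverpozujop.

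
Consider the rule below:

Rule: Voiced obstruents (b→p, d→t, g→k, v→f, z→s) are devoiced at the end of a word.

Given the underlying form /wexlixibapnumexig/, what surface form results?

Scanning /wexlixibapnumexig/: /b/ at position 8 is not in the conditioning environment; /g/ is a voiced obstruent in word-final position, so it devoices to [k].
Result: [wexlixibapnumexik].

wexlixibapnumexik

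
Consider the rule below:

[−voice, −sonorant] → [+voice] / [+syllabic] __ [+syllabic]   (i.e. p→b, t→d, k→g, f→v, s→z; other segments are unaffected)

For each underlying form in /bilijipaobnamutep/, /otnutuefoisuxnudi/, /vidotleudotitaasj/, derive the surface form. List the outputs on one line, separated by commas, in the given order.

/bilijipaobnamutep/: /p/ is a voiceless obstruent between vowels /i/ and /a/, so it voices to [b]. /t/ is a voiceless obstruent between vowels /u/ and /e/, so it voices to [d]. → [bilijibaobnamudep].
/otnutuefoisuxnudi/: /t/ is a voiceless obstruent between vowels /u/ and /u/, so it voices to [d]. /f/ is a voiceless obstruent between vowels /e/ and /o/, so it voices to [v]. /s/ is a voiceless obstruent between vowels /i/ and /u/, so it voices to [z]. → [otnuduevoizuxnudi].
/vidotleudotitaasj/: /t/ is a voiceless obstruent between vowels /o/ and /i/, so it voices to [d]. /t/ is a voiceless obstruent between vowels /i/ and /a/, so it voices to [d]. → [vidotleudodidaasj].

bilijibaobnamudep, otnuduevoizuxnudi, vidotleudodidaasj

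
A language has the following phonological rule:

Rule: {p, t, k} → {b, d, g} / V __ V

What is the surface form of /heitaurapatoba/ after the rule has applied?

heidaurabadoba

/t/ is a voiceless stop between vowels /i/ and /a/, so it voices to [d].
/p/ is a voiceless stop between vowels /a/ and /a/, so it voices to [b].
/t/ is a voiceless stop between vowels /a/ and /o/, so it voices to [d].
Surface form: [heidaurabadoba].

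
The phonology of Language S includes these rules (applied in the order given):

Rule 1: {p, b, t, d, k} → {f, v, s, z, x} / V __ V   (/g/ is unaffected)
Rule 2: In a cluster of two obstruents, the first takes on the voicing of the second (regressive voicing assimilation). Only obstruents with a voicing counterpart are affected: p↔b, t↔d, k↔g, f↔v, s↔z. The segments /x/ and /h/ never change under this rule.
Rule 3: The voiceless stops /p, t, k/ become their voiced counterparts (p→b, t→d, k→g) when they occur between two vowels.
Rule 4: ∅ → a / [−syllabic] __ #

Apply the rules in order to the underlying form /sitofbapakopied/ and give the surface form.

Rule 1 (intervocalic spirantization): /t/ is a stop between vowels /i/ and /o/, so it spirantizes to the fricative [s]. /p/ is a stop between vowels /a/ and /a/, so it spirantizes to the fricative [f]. /k/ is a stop between vowels /a/ and /o/, so it spirantizes to the fricative [x]. /p/ is a stop between vowels /o/ and /i/, so it spirantizes to the fricative [f]. /sitofbapakopied/ → sisofbafaxofied.
Rule 2 (regressive voicing assimilation): /f/ precedes the voiced obstruent /b/, so it voices to [v] by assimilation. /sisofbafaxofied/ → sisovbafaxofied.
Rule 3 (intervocalic voicing): no segment meets the environment; /sisovbafaxofied/ is unchanged.
Rule 4 (final a-epenthesis): the form ends in the consonant /d/, so [a] is inserted word-finally. /sisovbafaxofied/ → sisovbafaxofieda.

sisovbafaxofieda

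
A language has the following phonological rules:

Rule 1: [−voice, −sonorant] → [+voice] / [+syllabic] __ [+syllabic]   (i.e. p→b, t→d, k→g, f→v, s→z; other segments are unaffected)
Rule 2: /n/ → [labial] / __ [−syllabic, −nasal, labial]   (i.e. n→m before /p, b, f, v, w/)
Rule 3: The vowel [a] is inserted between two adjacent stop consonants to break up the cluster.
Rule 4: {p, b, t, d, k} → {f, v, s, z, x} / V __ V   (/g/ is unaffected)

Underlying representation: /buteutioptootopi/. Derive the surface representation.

Rule 1 (intervocalic voicing): /t/ is a voiceless obstruent between vowels /u/ and /e/, so it voices to [d]. /t/ is a voiceless obstruent between vowels /u/ and /i/, so it voices to [d]. /t/ is a voiceless obstruent between vowels /o/ and /o/, so it voices to [d]. /p/ is a voiceless obstruent between vowels /o/ and /i/, so it voices to [b]. /buteutioptootopi/ → budeudioptoodobi.
Rule 2 (nasal place assimilation): no segment meets the environment; /budeudioptoodobi/ is unchanged.
Rule 3 (stop-cluster a-epenthesis): /p/ and /t/ form a stop–stop cluster, so [a] is inserted between them. /budeudioptoodobi/ → budeudiopatoodobi.
Rule 4 (intervocalic spirantization): /d/ is a stop between vowels /u/ and /e/, so it spirantizes to the fricative [z]. /d/ is a stop between vowels /u/ and /i/, so it spirantizes to the fricative [z]. /p/ is a stop between vowels /o/ and /a/, so it spirantizes to the fricative [f]. /t/ is a stop between vowels /a/ and /o/, so it spirantizes to the fricative [s]. /d/ is a stop between vowels /o/ and /o/, so it spirantizes to the fricative [z]. /b/ is a stop between vowels /o/ and /i/, so it spirantizes to the fricative [v]. /budeudiopatoodobi/ → buzeuziofasoozovi.

buzeuziofasoozovi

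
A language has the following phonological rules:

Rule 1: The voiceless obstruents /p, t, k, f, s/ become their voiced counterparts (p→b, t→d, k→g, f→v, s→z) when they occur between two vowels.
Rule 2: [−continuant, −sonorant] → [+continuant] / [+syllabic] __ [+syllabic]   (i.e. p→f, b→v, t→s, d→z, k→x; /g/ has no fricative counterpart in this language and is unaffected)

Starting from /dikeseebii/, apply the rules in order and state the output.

Rule 1 (intervocalic voicing): /k/ is a voiceless obstruent between vowels /i/ and /e/, so it voices to [g]. /s/ is a voiceless obstruent between vowels /e/ and /e/, so it voices to [z]. /dikeseebii/ → digezeebii.
Rule 2 (intervocalic spirantization): /b/ is a stop between vowels /e/ and /i/, so it spirantizes to the fricative [v]. /digezeebii/ → digezeevii.

digezeevii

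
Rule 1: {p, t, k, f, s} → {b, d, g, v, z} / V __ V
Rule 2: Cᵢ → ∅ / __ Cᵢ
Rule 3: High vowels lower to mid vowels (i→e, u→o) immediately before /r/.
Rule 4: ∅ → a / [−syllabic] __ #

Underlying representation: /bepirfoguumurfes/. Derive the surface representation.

Rule 1 (intervocalic voicing): /p/ is a voiceless obstruent between vowels /e/ and /i/, so it voices to [b]. /bepirfoguumurfes/ → bebirfoguumurfes.
Rule 2 (degemination): no segment meets the environment; /bebirfoguumurfes/ is unchanged.
Rule 3 (pre-rhotic lowering): /i/ is a high vowel immediately before /r/, so it lowers to [e]. /u/ is a high vowel immediately before /r/, so it lowers to [o]. /bebirfoguumurfes/ → beberfoguumorfes.
Rule 4 (final a-epenthesis): the form ends in the consonant /s/, so [a] is inserted word-finally. /beberfoguumorfes/ → beberfoguumorfesa.

beberfoguumorfesa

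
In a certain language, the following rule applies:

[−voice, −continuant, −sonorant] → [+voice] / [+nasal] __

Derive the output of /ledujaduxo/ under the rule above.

ledujaduxo

No segment of /ledujaduxo/ meets the structural description of the rule, so the form surfaces unchanged.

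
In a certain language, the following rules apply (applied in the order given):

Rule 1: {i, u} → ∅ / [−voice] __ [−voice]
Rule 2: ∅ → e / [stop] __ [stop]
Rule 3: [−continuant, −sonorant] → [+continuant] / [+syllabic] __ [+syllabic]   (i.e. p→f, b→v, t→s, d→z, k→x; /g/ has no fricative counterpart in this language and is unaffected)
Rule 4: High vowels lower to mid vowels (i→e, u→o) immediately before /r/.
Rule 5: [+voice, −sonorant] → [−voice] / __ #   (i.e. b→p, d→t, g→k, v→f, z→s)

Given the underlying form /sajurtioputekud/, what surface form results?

sajortiofesexut

Rule 1 (high vowel syncope): /u/ is a high vowel flanked by voiceless consonants /p/ and /t/, so it deletes. /sajurtioputekud/ → sajurtioptekud.
Rule 2 (stop-cluster e-epenthesis): /p/ and /t/ form a stop–stop cluster, so [e] is inserted between them. /sajurtioptekud/ → sajurtiopetekud.
Rule 3 (intervocalic spirantization): /p/ is a stop between vowels /o/ and /e/, so it spirantizes to the fricative [f]. /t/ is a stop between vowels /e/ and /e/, so it spirantizes to the fricative [s]. /k/ is a stop between vowels /e/ and /u/, so it spirantizes to the fricative [x]. /sajurtiopetekud/ → sajurtiofesexud.
Rule 4 (pre-rhotic lowering): /u/ is a high vowel immediately before /r/, so it lowers to [o]. /sajurtiofesexud/ → sajortiofesexud.
Rule 5 (final devoicing): /d/ is a voiced obstruent in word-final position, so it devoices to [t]. /sajortiofesexud/ → sajortiofesexut.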